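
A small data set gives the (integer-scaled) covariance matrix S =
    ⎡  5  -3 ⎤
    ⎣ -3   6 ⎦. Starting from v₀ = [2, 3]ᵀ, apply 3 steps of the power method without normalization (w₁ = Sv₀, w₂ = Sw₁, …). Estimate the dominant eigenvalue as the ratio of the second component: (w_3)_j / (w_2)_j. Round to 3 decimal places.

w1 = Sv₀ = (1, 12)
w2 = Sw1 = (-31, 69)
w3 = Sw2 = (-362, 507)
Ratio at component: 507 / 69 = 7.348

7.348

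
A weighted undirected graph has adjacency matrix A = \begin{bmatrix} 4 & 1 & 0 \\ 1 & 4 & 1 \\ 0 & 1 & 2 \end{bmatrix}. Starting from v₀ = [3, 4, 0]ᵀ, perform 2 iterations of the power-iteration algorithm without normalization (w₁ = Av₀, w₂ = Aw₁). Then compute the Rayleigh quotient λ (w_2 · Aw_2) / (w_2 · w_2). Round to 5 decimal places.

w1 = Av₀ = (4·3 + 1·4 + 0·0; 1·3 + 4·4 + 1·0; 0·3 + 1·4 + 2·0) = (16, 19, 4)
w2 = Aw1 = (4·16 + 1·19 + 0·4; 1·16 + 4·19 + 1·4; 0·16 + 1·19 + 2·4) = (83, 96, 27)
Aw2 = (428, 494, 150)
w2·Aw2 = 83·428 + 96·494 + 27·150 = 86998; w2·w2 = 83·83 + 96·96 + 27·27 = 16834
λ ≈ 86998/16834 = 5.16799

5.16799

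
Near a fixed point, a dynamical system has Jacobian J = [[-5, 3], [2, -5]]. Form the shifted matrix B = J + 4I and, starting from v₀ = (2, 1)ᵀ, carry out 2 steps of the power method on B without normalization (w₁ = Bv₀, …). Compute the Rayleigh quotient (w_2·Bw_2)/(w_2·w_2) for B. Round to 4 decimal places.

-1.6154

B = J + 4I has rows (-1, 3); (2, -1)
w1 = Bv₀ = (1, 3)
w2 = Bw1 = (8, -1)
Bw2 = (-11, 17)
w2·Bw2 = -105; w2·w2 = 65; μ ≈ -105/65 = -1.6154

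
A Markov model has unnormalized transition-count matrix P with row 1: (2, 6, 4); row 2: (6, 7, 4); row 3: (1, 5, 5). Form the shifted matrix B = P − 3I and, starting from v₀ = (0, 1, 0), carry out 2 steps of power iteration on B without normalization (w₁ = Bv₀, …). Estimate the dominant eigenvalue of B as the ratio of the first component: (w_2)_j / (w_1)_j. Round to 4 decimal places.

B = P − 3I has rows (-1, 6, 4); (6, 4, 4); (1, 5, 2)
w1 = Bv₀ = (6, 4, 5)
w2 = Bw1 = (38, 72, 36)
Ratio: 38/6 = 6.3333

μ ≈ 6.3333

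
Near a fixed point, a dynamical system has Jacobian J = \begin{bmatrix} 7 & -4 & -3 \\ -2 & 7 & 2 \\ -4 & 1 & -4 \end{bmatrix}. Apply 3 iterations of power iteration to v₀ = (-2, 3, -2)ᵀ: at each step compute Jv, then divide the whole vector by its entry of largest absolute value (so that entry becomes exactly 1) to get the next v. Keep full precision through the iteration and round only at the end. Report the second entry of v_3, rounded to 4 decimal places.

Jv0 = (-20.00000, 21.00000, 19.00000); divide by 21.00000 → v1 = (-0.95238, 1.00000, 0.90476)
Jv1 = (-13.38095, 10.71429, 1.19048); divide by -13.38095 → v2 = (1.00000, -0.80071, -0.08897)
Jv2 = (10.46975, -7.78292, -4.44484); divide by 10.46975 → v3 = (1.00000, -0.74337, -0.42454)
Requested entry of v3: 2187/-2942 = -0.7434

-0.7434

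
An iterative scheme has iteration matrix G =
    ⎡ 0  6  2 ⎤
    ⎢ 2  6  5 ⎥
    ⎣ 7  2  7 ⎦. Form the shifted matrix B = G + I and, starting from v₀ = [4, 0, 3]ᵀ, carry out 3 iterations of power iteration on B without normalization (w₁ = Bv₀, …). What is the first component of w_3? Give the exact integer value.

3962

B = G + I has rows (1, 6, 2); (2, 7, 5); (7, 2, 8)
w1 = Bv₀ = (1·4 + 6·0 + 2·3; 2·4 + 7·0 + 5·3; 7·4 + 2·0 + 8·3) = (10, 23, 52)
w2 = Bw1 = (1·10 + 6·23 + 2·52; 2·10 + 7·23 + 5·52; 7·10 + 2·23 + 8·52) = (252, 441, 532)
w3 = Bw2 = (3962, 6251, 6902)
Requested component of w3: 3962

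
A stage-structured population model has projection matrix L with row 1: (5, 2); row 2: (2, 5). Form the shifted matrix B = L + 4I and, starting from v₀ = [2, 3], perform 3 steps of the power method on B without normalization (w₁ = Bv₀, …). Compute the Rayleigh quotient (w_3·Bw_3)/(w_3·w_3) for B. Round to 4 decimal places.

B = L + 4I has rows (9, 2); (2, 9)
w1 = Bv₀ = (9·2 + 2·3; 2·2 + 9·3) = (24, 31)
w2 = Bw1 = (9·24 + 2·31; 2·24 + 9·31) = (278, 327)
w3 = Bw2 = (3156, 3499)
Bw3 = (35402, 37803)
w3·Bw3 = 244001409; w3·w3 = 22203337; μ ≈ 244001409/22203337 = 10.9894

10.9894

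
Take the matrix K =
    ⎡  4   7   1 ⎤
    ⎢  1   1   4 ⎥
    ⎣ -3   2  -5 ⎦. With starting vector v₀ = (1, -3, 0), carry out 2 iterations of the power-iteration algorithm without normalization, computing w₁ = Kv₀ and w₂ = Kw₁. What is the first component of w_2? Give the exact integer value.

-91

w1 = Kv₀ = (-17, -2, -9)
w2 = Kw1 = (-91, -55, 92)
The requested component of w2 is -91.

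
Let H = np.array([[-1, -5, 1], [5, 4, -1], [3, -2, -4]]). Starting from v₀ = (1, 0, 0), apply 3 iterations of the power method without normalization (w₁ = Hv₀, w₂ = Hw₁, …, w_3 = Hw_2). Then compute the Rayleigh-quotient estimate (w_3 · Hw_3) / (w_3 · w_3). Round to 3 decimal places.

w1 = Hv₀ = (-1, 5, 3)
w2 = Hw1 = (-21, 12, -25)
w3 = Hw2 = (-64, -32, 13)
Hw3 = (237, -461, -180)
w3·Hw3 = (-64)·237 + (-32)·(-461) + 13·(-180) = -2756; w3·w3 = (-64)·(-64) + (-32)·(-32) + 13·13 = 5289
λ ≈ -2756/5289 = -0.521

λ ≈ -0.521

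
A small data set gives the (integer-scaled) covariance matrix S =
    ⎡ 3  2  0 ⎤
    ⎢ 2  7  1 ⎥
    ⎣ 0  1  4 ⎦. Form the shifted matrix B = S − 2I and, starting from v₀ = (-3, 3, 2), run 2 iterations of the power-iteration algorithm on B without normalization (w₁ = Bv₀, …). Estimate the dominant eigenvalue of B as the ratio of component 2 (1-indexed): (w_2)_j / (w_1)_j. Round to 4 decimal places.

B = S − 2I has rows (1, 2, 0); (2, 5, 1); (0, 1, 2)
w1 = Bv₀ = (1·(-3) + 2·3 + 0·2; 2·(-3) + 5·3 + 1·2; 0·(-3) + 1·3 + 2·2) = (3, 11, 7)
w2 = Bw1 = (1·3 + 2·11 + 0·7; 2·3 + 5·11 + 1·7; 0·3 + 1·11 + 2·7) = (25, 68, 25)
Ratio: 68/11 = 6.1818

μ ≈ 6.1818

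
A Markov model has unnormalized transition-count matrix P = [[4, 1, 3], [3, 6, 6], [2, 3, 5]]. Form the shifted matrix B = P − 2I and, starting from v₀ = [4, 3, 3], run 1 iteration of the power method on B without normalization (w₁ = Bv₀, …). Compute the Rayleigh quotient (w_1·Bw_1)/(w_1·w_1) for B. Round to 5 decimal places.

B = P − 2I has rows (2, 1, 3); (3, 4, 6); (2, 3, 3)
w1 = Bv₀ = (2·4 + 1·3 + 3·3; 3·4 + 4·3 + 6·3; 2·4 + 3·3 + 3·3) = (20, 42, 26)
Bw1 = (160, 384, 244)
w1·Bw1 = 25672; w1·w1 = 2840; μ ≈ 25672/2840 = 9.03944

μ ≈ 9.03944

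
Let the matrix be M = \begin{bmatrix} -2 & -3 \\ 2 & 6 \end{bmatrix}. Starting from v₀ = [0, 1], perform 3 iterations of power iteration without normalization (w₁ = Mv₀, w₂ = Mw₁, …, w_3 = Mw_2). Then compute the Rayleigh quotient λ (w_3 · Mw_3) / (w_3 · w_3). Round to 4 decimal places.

w1 = Mv₀ = (-3, 6)
w2 = Mw1 = (-12, 30)
w3 = Mw2 = (-66, 156)
Mw3 = (-336, 804)
w3·Mw3 = (-66)·(-336) + 156·804 = 147600; w3·w3 = (-66)·(-66) + 156·156 = 28692
λ ≈ 147600/28692 = 5.1443

λ ≈ 5.1443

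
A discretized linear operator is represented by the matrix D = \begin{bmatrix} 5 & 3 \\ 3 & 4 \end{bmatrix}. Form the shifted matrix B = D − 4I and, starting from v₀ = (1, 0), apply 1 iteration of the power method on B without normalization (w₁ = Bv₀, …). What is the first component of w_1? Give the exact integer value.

B = D − 4I has rows (1, 3); (3, 0)
w1 = Bv₀ = (1·1 + 3·0; 3·1 + 0·0) = (1, 3)
Requested component of w1: 1

1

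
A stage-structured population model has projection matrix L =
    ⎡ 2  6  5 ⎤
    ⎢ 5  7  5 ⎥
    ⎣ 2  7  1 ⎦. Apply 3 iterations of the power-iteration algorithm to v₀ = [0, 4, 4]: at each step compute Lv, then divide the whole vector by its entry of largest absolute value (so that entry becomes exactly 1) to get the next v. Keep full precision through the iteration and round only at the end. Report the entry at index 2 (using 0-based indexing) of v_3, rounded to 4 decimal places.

Lv0 = (44.00000, 48.00000, 32.00000); divide by 48.00000 → v1 = (0.91667, 1.00000, 0.66667)
Lv1 = (11.16667, 14.91667, 9.50000); divide by 14.91667 → v2 = (0.74860, 1.00000, 0.63687)
Lv2 = (10.68156, 13.92737, 9.13408); divide by 13.92737 → v3 = (0.76695, 1.00000, 0.65584)
Requested entry of v3: 6540/9972 = 0.6558

0.6558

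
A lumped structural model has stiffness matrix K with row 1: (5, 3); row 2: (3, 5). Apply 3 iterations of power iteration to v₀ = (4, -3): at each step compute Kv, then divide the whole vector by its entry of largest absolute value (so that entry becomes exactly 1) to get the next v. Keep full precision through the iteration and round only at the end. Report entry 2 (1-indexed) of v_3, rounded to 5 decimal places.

Kv0 = (11.000000, -3.000000); divide by 11.000000 → v1 = (1.000000, -0.272727)
Kv1 = (4.181818, 1.636364); divide by 4.181818 → v2 = (1.000000, 0.391304)
Kv2 = (6.173913, 4.956522); divide by 6.173913 → v3 = (1.000000, 0.802817)
Requested entry of v3: 228/284 = 0.80282

0.80282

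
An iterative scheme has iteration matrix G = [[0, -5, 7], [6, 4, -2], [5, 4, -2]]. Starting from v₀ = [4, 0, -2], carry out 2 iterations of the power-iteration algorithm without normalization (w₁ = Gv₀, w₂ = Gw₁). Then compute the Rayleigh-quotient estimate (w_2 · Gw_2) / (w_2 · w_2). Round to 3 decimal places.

-0.662

w1 = Gv₀ = (0·4 + (-5)·0 + 7·(-2); 6·4 + 4·0 + (-2)·(-2); 5·4 + 4·0 + (-2)·(-2)) = (-14, 28, 24)
w2 = Gw1 = (0·(-14) + (-5)·28 + 7·24; 6·(-14) + 4·28 + (-2)·24; 5·(-14) + 4·28 + (-2)·24) = (28, -20, -6)
Gw2 = (58, 100, 72)
w2·Gw2 = 28·58 + (-20)·100 + (-6)·72 = -808; w2·w2 = 28·28 + (-20)·(-20) + (-6)·(-6) = 1220
λ ≈ -808/1220 = -0.662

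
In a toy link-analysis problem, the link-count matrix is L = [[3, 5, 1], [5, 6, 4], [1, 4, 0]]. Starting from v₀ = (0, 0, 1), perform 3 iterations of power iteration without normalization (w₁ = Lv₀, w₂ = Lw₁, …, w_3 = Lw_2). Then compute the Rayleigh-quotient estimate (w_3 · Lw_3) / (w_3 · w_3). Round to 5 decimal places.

w1 = Lv₀ = (1, 4, 0)
w2 = Lw1 = (23, 29, 17)
w3 = Lw2 = (231, 357, 139)
Lw3 = (2617, 3853, 1659)
w3·Lw3 = 231·2617 + 357·3853 + 139·1659 = 2210649; w3·w3 = 231·231 + 357·357 + 139·139 = 200131
λ ≈ 2210649/200131 = 11.04601

11.04601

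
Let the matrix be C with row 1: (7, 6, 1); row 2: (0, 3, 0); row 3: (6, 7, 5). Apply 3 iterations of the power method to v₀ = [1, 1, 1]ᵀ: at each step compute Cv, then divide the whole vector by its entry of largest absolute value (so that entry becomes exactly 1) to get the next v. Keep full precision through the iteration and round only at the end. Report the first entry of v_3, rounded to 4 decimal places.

Cv0 = (14.00000, 3.00000, 18.00000); divide by 18.00000 → v1 = (0.77778, 0.16667, 1.00000)
Cv1 = (7.44444, 0.50000, 10.83333); divide by 10.83333 → v2 = (0.68718, 0.04615, 1.00000)
Cv2 = (6.08718, 0.13846, 9.44615); divide by 9.44615 → v3 = (0.64441, 0.01466, 1.00000)
Requested entry of v3: 1187/1842 = 0.6444

0.6444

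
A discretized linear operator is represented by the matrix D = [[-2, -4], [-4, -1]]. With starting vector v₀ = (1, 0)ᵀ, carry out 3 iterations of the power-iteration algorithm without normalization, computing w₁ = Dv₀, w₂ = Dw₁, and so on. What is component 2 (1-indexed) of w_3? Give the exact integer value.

-92

w1 = Dv₀ = (-2, -4)
w2 = Dw1 = (20, 12)
w3 = Dw2 = (-88, -92)
The requested component of w3 is -92.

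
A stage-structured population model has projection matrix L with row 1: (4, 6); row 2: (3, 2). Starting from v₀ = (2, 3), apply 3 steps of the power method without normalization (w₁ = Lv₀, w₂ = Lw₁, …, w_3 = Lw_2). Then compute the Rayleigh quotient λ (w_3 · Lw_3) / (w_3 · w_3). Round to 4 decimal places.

w1 = Lv₀ = (4·2 + 6·3; 3·2 + 2·3) = (26, 12)
w2 = Lw1 = (4·26 + 6·12; 3·26 + 2·12) = (176, 102)
w3 = Lw2 = (1316, 732)
Lw3 = (9656, 5412)
w3·Lw3 = 1316·9656 + 732·5412 = 16668880; w3·w3 = 1316·1316 + 732·732 = 2267680
λ ≈ 16668880/2267680 = 7.3506

7.3506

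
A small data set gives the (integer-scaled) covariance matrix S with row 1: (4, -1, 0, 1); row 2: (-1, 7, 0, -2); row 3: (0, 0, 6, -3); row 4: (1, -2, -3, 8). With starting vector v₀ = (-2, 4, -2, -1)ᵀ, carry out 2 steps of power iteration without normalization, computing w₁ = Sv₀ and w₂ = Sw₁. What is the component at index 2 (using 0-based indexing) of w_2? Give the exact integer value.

-18

w1 = Sv₀ = (4·(-2) + (-1)·4 + 0·(-2) + 1·(-1); (-1)·(-2) + 7·4 + 0·(-2) + (-2)·(-1); 0·(-2) + 0·4 + 6·(-2) + (-3)·(-1); 1·(-2) + (-2)·4 + (-3)·(-2) + 8·(-1)) = (-13, 32, -9, -12)
w2 = Sw1 = (4·(-13) + (-1)·32 + 0·(-9) + 1·(-12); (-1)·(-13) + 7·32 + 0·(-9) + (-2)·(-12); 0·(-13) + 0·32 + 6·(-9) + (-3)·(-12); 1·(-13) + (-2)·32 + (-3)·(-9) + 8·(-12)) = (-96, 261, -18, -146)
The requested component of w2 is -18.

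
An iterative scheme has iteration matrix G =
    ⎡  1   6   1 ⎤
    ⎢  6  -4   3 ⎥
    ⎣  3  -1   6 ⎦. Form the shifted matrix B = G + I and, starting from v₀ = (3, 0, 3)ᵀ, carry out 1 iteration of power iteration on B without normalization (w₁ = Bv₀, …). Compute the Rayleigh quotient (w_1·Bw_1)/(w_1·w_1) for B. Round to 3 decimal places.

B = G + I has rows (2, 6, 1); (6, -3, 3); (3, -1, 7)
w1 = Bv₀ = (2·3 + 6·0 + 1·3; 6·3 + (-3)·0 + 3·3; 3·3 + (-1)·0 + 7·3) = (9, 27, 30)
Bw1 = (210, 63, 210)
w1·Bw1 = 9891; w1·w1 = 1710; μ ≈ 9891/1710 = 5.784

5.784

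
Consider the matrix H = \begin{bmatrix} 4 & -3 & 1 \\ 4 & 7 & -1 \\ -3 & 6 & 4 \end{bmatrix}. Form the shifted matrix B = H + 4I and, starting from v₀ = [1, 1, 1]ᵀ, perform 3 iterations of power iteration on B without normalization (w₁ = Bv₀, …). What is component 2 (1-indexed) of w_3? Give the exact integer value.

1751

B = H + 4I has rows (8, -3, 1); (4, 11, -1); (-3, 6, 8)
w1 = Bv₀ = (8·1 + (-3)·1 + 1·1; 4·1 + 11·1 + (-1)·1; (-3)·1 + 6·1 + 8·1) = (6, 14, 11)
w2 = Bw1 = (8·6 + (-3)·14 + 1·11; 4·6 + 11·14 + (-1)·11; (-3)·6 + 6·14 + 8·11) = (17, 167, 154)
w3 = Bw2 = (-211, 1751, 2183)
Requested component of w3: 1751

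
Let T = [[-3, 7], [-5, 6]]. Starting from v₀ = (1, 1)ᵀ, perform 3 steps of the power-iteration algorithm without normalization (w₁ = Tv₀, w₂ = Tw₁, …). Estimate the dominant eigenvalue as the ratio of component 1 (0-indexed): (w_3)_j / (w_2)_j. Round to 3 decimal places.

w1 = Tv₀ = ((-3)·1 + 7·1; (-5)·1 + 6·1) = (4, 1)
w2 = Tw1 = ((-3)·4 + 7·1; (-5)·4 + 6·1) = (-5, -14)
w3 = Tw2 = (-83, -59)
Ratio at component: -59 / -14 = 4.214

4.214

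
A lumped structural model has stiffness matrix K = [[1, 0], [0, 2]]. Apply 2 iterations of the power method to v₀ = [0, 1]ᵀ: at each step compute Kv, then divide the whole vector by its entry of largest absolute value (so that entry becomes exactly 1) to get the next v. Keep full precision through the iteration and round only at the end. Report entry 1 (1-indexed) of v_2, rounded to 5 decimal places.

Kv0 = (0.000000, 2.000000); divide by 2.000000 → v1 = (0.000000, 1.000000)
Kv1 = (0.000000, 2.000000); divide by 2.000000 → v2 = (0.000000, 1.000000)
Requested entry of v2: 0/4 = 0.00000

0.00000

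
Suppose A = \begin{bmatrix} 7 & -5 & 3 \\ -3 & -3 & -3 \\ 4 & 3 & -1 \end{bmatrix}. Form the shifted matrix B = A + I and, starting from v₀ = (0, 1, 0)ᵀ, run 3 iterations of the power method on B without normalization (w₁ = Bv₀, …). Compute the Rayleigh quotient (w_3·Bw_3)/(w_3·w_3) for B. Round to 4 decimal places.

10.1743

B = A + I has rows (8, -5, 3); (-3, -2, -3); (4, 3, 0)
w1 = Bv₀ = (8·0 + (-5)·1 + 3·0; (-3)·0 + (-2)·1 + (-3)·0; 4·0 + 3·1 + 0·0) = (-5, -2, 3)
w2 = Bw1 = (8·(-5) + (-5)·(-2) + 3·3; (-3)·(-5) + (-2)·(-2) + (-3)·3; 4·(-5) + 3·(-2) + 0·3) = (-21, 10, -26)
w3 = Bw2 = (-296, 121, -54)
Bw3 = (-3135, 808, -821)
w3·Bw3 = 1070062; w3·w3 = 105173; μ ≈ 1070062/105173 = 10.1743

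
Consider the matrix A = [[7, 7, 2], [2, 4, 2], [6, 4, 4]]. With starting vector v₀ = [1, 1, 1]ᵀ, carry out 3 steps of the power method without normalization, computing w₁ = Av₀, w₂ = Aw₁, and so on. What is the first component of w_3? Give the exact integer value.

w1 = Av₀ = (16, 8, 14)
w2 = Aw1 = (196, 92, 184)
w3 = Aw2 = (2384, 1128, 2280)
The requested component of w3 is 2384.

2384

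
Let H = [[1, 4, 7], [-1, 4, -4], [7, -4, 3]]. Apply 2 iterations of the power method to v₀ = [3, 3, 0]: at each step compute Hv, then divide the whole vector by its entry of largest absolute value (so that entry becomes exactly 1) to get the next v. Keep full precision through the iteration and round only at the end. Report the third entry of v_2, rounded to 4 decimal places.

Hv0 = (15.00000, 9.00000, 9.00000); divide by 15.00000 → v1 = (1.00000, 0.60000, 0.60000)
Hv1 = (7.60000, -1.00000, 6.40000); divide by 7.60000 → v2 = (1.00000, -0.13158, 0.84211)
Requested entry of v2: 96/114 = 0.8421

0.8421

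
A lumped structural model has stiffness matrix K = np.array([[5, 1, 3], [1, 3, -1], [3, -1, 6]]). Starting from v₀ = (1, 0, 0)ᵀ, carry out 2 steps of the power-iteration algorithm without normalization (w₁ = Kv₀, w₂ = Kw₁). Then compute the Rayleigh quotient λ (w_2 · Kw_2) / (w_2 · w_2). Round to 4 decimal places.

λ ≈ 8.3967

w1 = Kv₀ = (5, 1, 3)
w2 = Kw1 = (35, 5, 32)
Kw2 = (276, 18, 292)
w2·Kw2 = 35·276 + 5·18 + 32·292 = 19094; w2·w2 = 35·35 + 5·5 + 32·32 = 2274
λ ≈ 19094/2274 = 8.3967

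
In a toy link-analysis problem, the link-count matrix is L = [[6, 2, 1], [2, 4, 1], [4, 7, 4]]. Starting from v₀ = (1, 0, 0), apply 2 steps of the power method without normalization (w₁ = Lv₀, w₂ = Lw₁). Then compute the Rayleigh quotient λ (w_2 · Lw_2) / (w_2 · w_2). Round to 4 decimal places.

9.5903

w1 = Lv₀ = (6·1 + 2·0 + 1·0; 2·1 + 4·0 + 1·0; 4·1 + 7·0 + 4·0) = (6, 2, 4)
w2 = Lw1 = (6·6 + 2·2 + 1·4; 2·6 + 4·2 + 1·4; 4·6 + 7·2 + 4·4) = (44, 24, 54)
Lw2 = (366, 238, 560)
w2·Lw2 = 44·366 + 24·238 + 54·560 = 52056; w2·w2 = 44·44 + 24·24 + 54·54 = 5428
λ ≈ 52056/5428 = 9.5903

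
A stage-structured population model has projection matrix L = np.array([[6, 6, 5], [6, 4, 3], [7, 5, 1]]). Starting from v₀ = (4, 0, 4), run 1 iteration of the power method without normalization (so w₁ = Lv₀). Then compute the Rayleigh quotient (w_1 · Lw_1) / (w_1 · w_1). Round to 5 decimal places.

λ ≈ 14.78947

w1 = Lv₀ = (6·4 + 6·0 + 5·4; 6·4 + 4·0 + 3·4; 7·4 + 5·0 + 1·4) = (44, 36, 32)
Lw1 = (640, 504, 520)
w1·Lw1 = 44·640 + 36·504 + 32·520 = 62944; w1·w1 = 44·44 + 36·36 + 32·32 = 4256
λ ≈ 62944/4256 = 14.78947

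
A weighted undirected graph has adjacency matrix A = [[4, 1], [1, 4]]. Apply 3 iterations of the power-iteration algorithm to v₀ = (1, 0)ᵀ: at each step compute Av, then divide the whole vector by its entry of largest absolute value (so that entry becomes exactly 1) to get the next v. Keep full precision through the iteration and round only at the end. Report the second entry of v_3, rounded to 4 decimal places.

Av0 = (4.00000, 1.00000); divide by 4.00000 → v1 = (1.00000, 0.25000)
Av1 = (4.25000, 2.00000); divide by 4.25000 → v2 = (1.00000, 0.47059)
Av2 = (4.47059, 2.88235); divide by 4.47059 → v3 = (1.00000, 0.64474)
Requested entry of v3: 49/76 = 0.6447

0.6447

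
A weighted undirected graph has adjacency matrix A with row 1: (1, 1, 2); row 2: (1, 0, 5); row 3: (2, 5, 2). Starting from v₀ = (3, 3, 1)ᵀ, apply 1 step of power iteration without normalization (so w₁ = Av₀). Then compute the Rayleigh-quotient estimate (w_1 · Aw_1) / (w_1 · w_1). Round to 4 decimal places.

λ ≈ 5.8234

w1 = Av₀ = (1·3 + 1·3 + 2·1; 1·3 + 0·3 + 5·1; 2·3 + 5·3 + 2·1) = (8, 8, 23)
Aw1 = (62, 123, 102)
w1·Aw1 = 8·62 + 8·123 + 23·102 = 3826; w1·w1 = 8·8 + 8·8 + 23·23 = 657
λ ≈ 3826/657 = 5.8234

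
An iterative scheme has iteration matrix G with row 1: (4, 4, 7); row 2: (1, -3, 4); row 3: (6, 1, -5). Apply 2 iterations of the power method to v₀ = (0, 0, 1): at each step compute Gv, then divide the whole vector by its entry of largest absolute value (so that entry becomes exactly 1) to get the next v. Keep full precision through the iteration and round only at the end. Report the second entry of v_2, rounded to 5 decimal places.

-0.35211

Gv0 = (7.000000, 4.000000, -5.000000); divide by 7.000000 → v1 = (1.000000, 0.571429, -0.714286)
Gv1 = (1.285714, -3.571429, 10.142857); divide by 10.142857 → v2 = (0.126761, -0.352113, 1.000000)
Requested entry of v2: -25/71 = -0.35211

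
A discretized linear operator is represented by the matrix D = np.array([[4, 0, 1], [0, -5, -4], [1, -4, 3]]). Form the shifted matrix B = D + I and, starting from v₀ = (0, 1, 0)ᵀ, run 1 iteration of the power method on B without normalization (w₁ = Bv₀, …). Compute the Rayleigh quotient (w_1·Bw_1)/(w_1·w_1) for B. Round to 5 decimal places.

B = D + I has rows (5, 0, 1); (0, -4, -4); (1, -4, 4)
w1 = Bv₀ = (5·0 + 0·1 + 1·0; 0·0 + (-4)·1 + (-4)·0; 1·0 + (-4)·1 + 4·0) = (0, -4, -4)
Bw1 = (-4, 32, 0)
w1·Bw1 = -128; w1·w1 = 32; μ ≈ -128/32 = -4.00000

μ ≈ -4.00000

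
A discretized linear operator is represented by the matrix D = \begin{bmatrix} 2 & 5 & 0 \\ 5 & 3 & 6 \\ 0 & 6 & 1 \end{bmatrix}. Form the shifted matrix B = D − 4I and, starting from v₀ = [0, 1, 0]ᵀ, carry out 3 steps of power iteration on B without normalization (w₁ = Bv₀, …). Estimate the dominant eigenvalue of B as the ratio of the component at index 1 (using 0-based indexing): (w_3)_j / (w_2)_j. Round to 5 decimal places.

B = D − 4I has rows (-2, 5, 0); (5, -1, 6); (0, 6, -3)
w1 = Bv₀ = ((-2)·0 + 5·1 + 0·0; 5·0 + (-1)·1 + 6·0; 0·0 + 6·1 + (-3)·0) = (5, -1, 6)
w2 = Bw1 = ((-2)·5 + 5·(-1) + 0·6; 5·5 + (-1)·(-1) + 6·6; 0·5 + 6·(-1) + (-3)·6) = (-15, 62, -24)
w3 = Bw2 = (340, -281, 444)
Ratio: -281/62 = -4.53226

μ ≈ -4.53226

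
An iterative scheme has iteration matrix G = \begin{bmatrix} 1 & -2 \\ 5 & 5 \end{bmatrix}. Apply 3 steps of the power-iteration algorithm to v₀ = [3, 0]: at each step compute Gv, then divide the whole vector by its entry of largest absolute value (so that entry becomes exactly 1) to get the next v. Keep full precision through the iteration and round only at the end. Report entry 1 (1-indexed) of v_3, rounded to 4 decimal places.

Gv0 = (3.00000, 15.00000); divide by 15.00000 → v1 = (0.20000, 1.00000)
Gv1 = (-1.80000, 6.00000); divide by 6.00000 → v2 = (-0.30000, 1.00000)
Gv2 = (-2.30000, 3.50000); divide by 3.50000 → v3 = (-0.65714, 1.00000)
Requested entry of v3: -207/315 = -0.6571

-0.6571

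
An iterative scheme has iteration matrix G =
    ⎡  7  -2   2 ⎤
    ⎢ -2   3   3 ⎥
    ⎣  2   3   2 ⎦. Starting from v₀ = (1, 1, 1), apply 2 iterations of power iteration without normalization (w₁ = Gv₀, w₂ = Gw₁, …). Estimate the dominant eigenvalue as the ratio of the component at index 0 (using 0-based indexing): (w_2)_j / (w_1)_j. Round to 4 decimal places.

w1 = Gv₀ = (7, 4, 7)
w2 = Gw1 = (55, 19, 40)
Ratio at component: 55 / 7 = 7.8571

7.8571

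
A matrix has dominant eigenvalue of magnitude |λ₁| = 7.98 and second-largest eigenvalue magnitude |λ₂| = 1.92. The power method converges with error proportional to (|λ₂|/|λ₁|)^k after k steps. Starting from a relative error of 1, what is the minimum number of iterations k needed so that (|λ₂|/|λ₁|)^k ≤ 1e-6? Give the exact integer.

|λ₂/λ₁| = 1.92/7.98 = 0.24060
Need k ≥ ln(1e-6) / ln(0.24060) = -13.8155 / -1.4246 ≈ 9.698
Smallest integer k satisfying the bound: 10

10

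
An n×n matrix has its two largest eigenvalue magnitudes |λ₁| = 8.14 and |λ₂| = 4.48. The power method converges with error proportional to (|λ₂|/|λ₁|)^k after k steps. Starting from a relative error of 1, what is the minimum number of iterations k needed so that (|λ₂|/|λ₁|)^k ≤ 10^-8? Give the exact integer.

31

|λ₂/λ₁| = 4.48/8.14 = 0.55037
Need k ≥ ln(10^-8) / ln(0.55037) = -18.4207 / -0.5972 ≈ 30.847
Smallest integer k satisfying the bound: 31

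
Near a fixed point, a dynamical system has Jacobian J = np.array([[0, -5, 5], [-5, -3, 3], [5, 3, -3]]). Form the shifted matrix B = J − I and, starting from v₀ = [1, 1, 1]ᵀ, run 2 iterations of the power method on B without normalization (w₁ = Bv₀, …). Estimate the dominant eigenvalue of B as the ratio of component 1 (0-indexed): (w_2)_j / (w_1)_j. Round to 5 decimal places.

B = J − I has rows (-1, -5, 5); (-5, -4, 3); (5, 3, -4)
w1 = Bv₀ = ((-1)·1 + (-5)·1 + 5·1; (-5)·1 + (-4)·1 + 3·1; 5·1 + 3·1 + (-4)·1) = (-1, -6, 4)
w2 = Bw1 = ((-1)·(-1) + (-5)·(-6) + 5·4; (-5)·(-1) + (-4)·(-6) + 3·4; 5·(-1) + 3·(-6) + (-4)·4) = (51, 41, -39)
Ratio: 41/-6 = -6.83333

μ ≈ -6.83333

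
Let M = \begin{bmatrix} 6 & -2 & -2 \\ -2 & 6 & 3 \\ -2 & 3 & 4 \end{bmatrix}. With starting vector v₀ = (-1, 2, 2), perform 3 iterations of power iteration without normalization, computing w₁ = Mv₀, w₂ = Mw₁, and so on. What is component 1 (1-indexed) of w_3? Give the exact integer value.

w1 = Mv₀ = (6·(-1) + (-2)·2 + (-2)·2; (-2)·(-1) + 6·2 + 3·2; (-2)·(-1) + 3·2 + 4·2) = (-14, 20, 16)
w2 = Mw1 = (6·(-14) + (-2)·20 + (-2)·16; (-2)·(-14) + 6·20 + 3·16; (-2)·(-14) + 3·20 + 4·16) = (-156, 196, 152)
w3 = Mw2 = (-1632, 1944, 1508)
The requested component of w3 is -1632.

-1632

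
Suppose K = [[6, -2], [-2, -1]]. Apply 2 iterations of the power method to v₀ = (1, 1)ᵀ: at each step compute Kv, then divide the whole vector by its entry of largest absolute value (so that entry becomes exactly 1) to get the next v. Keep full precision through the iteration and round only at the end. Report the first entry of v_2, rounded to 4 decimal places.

Kv0 = (4.00000, -3.00000); divide by 4.00000 → v1 = (1.00000, -0.75000)
Kv1 = (7.50000, -1.25000); divide by 7.50000 → v2 = (1.00000, -0.16667)
Requested entry of v2: 30/30 = 1.0000

1.0000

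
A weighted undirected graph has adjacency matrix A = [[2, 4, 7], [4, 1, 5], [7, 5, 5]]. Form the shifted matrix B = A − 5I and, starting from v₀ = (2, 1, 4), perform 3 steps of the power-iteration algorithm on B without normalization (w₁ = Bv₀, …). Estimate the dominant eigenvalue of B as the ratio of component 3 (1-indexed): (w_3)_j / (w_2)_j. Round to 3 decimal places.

B = A − 5I has rows (-3, 4, 7); (4, -4, 5); (7, 5, 0)
w1 = Bv₀ = ((-3)·2 + 4·1 + 7·4; 4·2 + (-4)·1 + 5·4; 7·2 + 5·1 + 0·4) = (26, 24, 19)
w2 = Bw1 = ((-3)·26 + 4·24 + 7·19; 4·26 + (-4)·24 + 5·19; 7·26 + 5·24 + 0·19) = (151, 103, 302)
w3 = Bw2 = (2073, 1702, 1572)
Ratio: 1572/302 = 5.205

μ ≈ 5.205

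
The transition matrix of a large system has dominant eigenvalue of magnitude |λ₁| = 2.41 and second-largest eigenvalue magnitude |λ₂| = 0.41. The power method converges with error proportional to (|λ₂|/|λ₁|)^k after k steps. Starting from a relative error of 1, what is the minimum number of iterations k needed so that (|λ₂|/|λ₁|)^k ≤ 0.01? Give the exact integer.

|λ₂/λ₁| = 0.41/2.41 = 0.17012
Need k ≥ ln(0.01) / ln(0.17012) = -4.6052 / -1.7712 ≈ 2.600
Smallest integer k satisfying the bound: 3

3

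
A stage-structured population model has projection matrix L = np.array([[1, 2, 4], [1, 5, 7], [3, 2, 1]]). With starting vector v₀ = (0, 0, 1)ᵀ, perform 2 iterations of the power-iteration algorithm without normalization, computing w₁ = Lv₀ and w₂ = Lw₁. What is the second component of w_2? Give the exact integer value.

w1 = Lv₀ = (1·0 + 2·0 + 4·1; 1·0 + 5·0 + 7·1; 3·0 + 2·0 + 1·1) = (4, 7, 1)
w2 = Lw1 = (1·4 + 2·7 + 4·1; 1·4 + 5·7 + 7·1; 3·4 + 2·7 + 1·1) = (22, 46, 27)
The requested component of w2 is 46.

46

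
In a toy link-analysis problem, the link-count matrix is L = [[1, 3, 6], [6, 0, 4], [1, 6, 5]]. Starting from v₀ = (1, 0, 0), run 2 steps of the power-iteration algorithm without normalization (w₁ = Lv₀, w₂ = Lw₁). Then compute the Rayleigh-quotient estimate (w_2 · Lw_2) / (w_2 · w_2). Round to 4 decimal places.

λ ≈ 9.3391

w1 = Lv₀ = (1·1 + 3·0 + 6·0; 6·1 + 0·0 + 4·0; 1·1 + 6·0 + 5·0) = (1, 6, 1)
w2 = Lw1 = (1·1 + 3·6 + 6·1; 6·1 + 0·6 + 4·1; 1·1 + 6·6 + 5·1) = (25, 10, 42)
Lw2 = (307, 318, 295)
w2·Lw2 = 25·307 + 10·318 + 42·295 = 23245; w2·w2 = 25·25 + 10·10 + 42·42 = 2489
λ ≈ 23245/2489 = 9.3391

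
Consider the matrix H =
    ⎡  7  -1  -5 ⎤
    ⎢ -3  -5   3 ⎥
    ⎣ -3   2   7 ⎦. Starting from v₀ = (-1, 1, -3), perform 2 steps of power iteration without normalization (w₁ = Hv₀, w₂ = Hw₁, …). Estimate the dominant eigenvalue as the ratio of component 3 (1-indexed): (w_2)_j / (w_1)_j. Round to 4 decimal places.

w1 = Hv₀ = (7, -11, -16)
w2 = Hw1 = (140, -14, -155)
Ratio at component: -155 / -16 = 9.6875

9.6875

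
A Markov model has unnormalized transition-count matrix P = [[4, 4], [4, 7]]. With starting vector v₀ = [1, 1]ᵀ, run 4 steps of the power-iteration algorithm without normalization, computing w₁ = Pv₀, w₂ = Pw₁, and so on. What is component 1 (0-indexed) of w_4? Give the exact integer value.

10429

w1 = Pv₀ = (4·1 + 4·1; 4·1 + 7·1) = (8, 11)
w2 = Pw1 = (4·8 + 4·11; 4·8 + 7·11) = (76, 109)
w3 = Pw2 = (740, 1067)
w4 = Pw3 = (7228, 10429)
The requested component of w4 is 10429.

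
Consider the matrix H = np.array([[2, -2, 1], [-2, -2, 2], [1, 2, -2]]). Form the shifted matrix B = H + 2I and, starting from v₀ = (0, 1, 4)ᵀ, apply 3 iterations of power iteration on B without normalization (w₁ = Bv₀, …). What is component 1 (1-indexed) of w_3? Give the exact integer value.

-6

B = H + 2I has rows (4, -2, 1); (-2, 0, 2); (1, 2, 0)
w1 = Bv₀ = (4·0 + (-2)·1 + 1·4; (-2)·0 + 0·1 + 2·4; 1·0 + 2·1 + 0·4) = (2, 8, 2)
w2 = Bw1 = (4·2 + (-2)·8 + 1·2; (-2)·2 + 0·8 + 2·2; 1·2 + 2·8 + 0·2) = (-6, 0, 18)
w3 = Bw2 = (-6, 48, -6)
Requested component of w3: -6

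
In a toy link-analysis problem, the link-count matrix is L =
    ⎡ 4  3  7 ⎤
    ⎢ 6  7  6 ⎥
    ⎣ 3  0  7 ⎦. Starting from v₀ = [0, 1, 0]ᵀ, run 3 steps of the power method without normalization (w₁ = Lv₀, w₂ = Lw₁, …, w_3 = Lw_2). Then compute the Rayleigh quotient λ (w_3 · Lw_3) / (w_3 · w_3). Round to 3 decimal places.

λ ≈ 11.896

w1 = Lv₀ = (3, 7, 0)
w2 = Lw1 = (33, 67, 9)
w3 = Lw2 = (396, 721, 162)
Lw3 = (4881, 8395, 2322)
w3·Lw3 = 396·4881 + 721·8395 + 162·2322 = 8361835; w3·w3 = 396·396 + 721·721 + 162·162 = 702901
λ ≈ 8361835/702901 = 11.896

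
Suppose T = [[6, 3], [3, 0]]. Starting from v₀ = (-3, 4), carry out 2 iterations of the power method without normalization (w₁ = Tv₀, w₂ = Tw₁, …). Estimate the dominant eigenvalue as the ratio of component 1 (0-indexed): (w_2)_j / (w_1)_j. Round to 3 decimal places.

w1 = Tv₀ = (-6, -9)
w2 = Tw1 = (-63, -18)
Ratio at component: -18 / -9 = 2.000

2.000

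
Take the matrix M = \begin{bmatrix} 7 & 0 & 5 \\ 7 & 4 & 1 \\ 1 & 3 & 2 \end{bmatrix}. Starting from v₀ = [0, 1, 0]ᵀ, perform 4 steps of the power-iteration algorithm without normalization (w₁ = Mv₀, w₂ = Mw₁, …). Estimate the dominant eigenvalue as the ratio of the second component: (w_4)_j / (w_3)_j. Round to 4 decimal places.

w1 = Mv₀ = (7·0 + 0·1 + 5·0; 7·0 + 4·1 + 1·0; 1·0 + 3·1 + 2·0) = (0, 4, 3)
w2 = Mw1 = (7·0 + 0·4 + 5·3; 7·0 + 4·4 + 1·3; 1·0 + 3·4 + 2·3) = (15, 19, 18)
w3 = Mw2 = (195, 199, 108)
w4 = Mw3 = (1905, 2269, 1008)
Ratio at component: 2269 / 199 = 11.4020

11.4020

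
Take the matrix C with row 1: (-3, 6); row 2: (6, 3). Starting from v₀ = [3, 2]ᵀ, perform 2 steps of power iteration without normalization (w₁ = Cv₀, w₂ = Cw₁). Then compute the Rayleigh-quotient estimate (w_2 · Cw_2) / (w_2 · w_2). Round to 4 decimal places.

w1 = Cv₀ = (3, 24)
w2 = Cw1 = (135, 90)
Cw2 = (135, 1080)
w2·Cw2 = 135·135 + 90·1080 = 115425; w2·w2 = 135·135 + 90·90 = 26325
λ ≈ 115425/26325 = 4.3846

λ ≈ 4.3846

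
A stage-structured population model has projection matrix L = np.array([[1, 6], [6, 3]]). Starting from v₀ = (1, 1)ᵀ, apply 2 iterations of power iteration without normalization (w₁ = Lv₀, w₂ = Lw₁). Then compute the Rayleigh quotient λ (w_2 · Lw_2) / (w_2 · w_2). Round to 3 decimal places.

w1 = Lv₀ = (7, 9)
w2 = Lw1 = (61, 69)
Lw2 = (475, 573)
w2·Lw2 = 61·475 + 69·573 = 68512; w2·w2 = 61·61 + 69·69 = 8482
λ ≈ 68512/8482 = 8.077

λ ≈ 8.077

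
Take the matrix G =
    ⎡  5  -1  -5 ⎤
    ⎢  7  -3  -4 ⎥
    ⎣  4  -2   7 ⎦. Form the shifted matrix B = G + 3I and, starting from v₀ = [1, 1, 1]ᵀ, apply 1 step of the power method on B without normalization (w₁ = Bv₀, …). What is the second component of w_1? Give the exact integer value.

3

B = G + 3I has rows (8, -1, -5); (7, 0, -4); (4, -2, 10)
w1 = Bv₀ = (8·1 + (-1)·1 + (-5)·1; 7·1 + 0·1 + (-4)·1; 4·1 + (-2)·1 + 10·1) = (2, 3, 12)
Requested component of w1: 3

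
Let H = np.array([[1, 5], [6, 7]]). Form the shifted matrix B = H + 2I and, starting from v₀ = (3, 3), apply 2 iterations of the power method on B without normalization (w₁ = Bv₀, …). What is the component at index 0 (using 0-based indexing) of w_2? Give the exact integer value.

297

B = H + 2I has rows (3, 5); (6, 9)
w1 = Bv₀ = (3·3 + 5·3; 6·3 + 9·3) = (24, 45)
w2 = Bw1 = (3·24 + 5·45; 6·24 + 9·45) = (297, 549)
Requested component of w2: 297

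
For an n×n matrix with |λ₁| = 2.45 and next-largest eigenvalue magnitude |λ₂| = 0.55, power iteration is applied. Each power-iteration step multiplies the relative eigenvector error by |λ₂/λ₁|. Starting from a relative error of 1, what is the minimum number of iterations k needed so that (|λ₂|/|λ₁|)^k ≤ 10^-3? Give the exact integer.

5

|λ₂/λ₁| = 0.55/2.45 = 0.22449
Need k ≥ ln(10^-3) / ln(0.22449) = -6.9078 / -1.4939 ≈ 4.624
Smallest integer k satisfying the bound: 5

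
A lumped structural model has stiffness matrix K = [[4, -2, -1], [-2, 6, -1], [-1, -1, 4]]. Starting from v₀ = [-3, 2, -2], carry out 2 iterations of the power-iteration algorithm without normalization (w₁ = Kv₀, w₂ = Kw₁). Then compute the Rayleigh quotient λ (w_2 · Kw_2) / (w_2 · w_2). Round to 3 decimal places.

w1 = Kv₀ = (4·(-3) + (-2)·2 + (-1)·(-2); (-2)·(-3) + 6·2 + (-1)·(-2); (-1)·(-3) + (-1)·2 + 4·(-2)) = (-14, 20, -7)
w2 = Kw1 = (4·(-14) + (-2)·20 + (-1)·(-7); (-2)·(-14) + 6·20 + (-1)·(-7); (-1)·(-14) + (-1)·20 + 4·(-7)) = (-89, 155, -34)
Kw2 = (-632, 1142, -202)
w2·Kw2 = (-89)·(-632) + 155·1142 + (-34)·(-202) = 240126; w2·w2 = (-89)·(-89) + 155·155 + (-34)·(-34) = 33102
λ ≈ 240126/33102 = 7.254

λ ≈ 7.254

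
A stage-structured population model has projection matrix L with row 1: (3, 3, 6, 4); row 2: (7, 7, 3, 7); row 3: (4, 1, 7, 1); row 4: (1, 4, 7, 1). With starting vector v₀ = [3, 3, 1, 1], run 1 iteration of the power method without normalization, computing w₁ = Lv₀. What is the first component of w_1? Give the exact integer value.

w1 = Lv₀ = (3·3 + 3·3 + 6·1 + 4·1; 7·3 + 7·3 + 3·1 + 7·1; 4·3 + 1·3 + 7·1 + 1·1; 1·3 + 4·3 + 7·1 + 1·1) = (28, 52, 23, 23)
The requested component of w1 is 28.

28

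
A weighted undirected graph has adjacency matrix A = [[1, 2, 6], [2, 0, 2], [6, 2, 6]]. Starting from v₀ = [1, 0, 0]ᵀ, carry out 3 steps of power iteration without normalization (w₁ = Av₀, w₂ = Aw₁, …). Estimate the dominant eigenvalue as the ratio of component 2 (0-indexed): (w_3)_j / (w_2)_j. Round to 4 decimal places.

w1 = Av₀ = (1·1 + 2·0 + 6·0; 2·1 + 0·0 + 2·0; 6·1 + 2·0 + 6·0) = (1, 2, 6)
w2 = Aw1 = (1·1 + 2·2 + 6·6; 2·1 + 0·2 + 2·6; 6·1 + 2·2 + 6·6) = (41, 14, 46)
w3 = Aw2 = (345, 174, 550)
Ratio at component: 550 / 46 = 11.9565

λ ≈ 11.9565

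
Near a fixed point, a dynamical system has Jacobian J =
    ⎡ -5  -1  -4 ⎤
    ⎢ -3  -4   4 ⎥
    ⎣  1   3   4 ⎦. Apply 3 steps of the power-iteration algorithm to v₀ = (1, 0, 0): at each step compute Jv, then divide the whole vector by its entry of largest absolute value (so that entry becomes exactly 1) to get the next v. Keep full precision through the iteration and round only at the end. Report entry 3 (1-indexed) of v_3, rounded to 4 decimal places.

Jv0 = (-5.00000, -3.00000, 1.00000); divide by -5.00000 → v1 = (1.00000, 0.60000, -0.20000)
Jv1 = (-4.80000, -6.20000, 2.00000); divide by -6.20000 → v2 = (0.77419, 1.00000, -0.32258)
Jv2 = (-3.58065, -7.61290, 2.48387); divide by -7.61290 → v3 = (0.47034, 1.00000, -0.32627)
Requested entry of v3: 77/-236 = -0.3263

-0.3263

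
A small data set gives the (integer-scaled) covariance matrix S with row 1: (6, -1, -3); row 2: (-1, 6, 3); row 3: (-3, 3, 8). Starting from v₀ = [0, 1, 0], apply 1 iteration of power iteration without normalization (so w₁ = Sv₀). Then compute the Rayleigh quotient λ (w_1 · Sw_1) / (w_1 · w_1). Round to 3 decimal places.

9.391

w1 = Sv₀ = (-1, 6, 3)
Sw1 = (-21, 46, 45)
w1·Sw1 = (-1)·(-21) + 6·46 + 3·45 = 432; w1·w1 = (-1)·(-1) + 6·6 + 3·3 = 46
λ ≈ 432/46 = 9.391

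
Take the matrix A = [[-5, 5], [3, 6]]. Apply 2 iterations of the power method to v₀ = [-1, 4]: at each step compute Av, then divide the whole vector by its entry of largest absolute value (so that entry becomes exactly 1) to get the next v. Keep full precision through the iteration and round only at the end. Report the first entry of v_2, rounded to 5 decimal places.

-0.09950

Av0 = (25.000000, 21.000000); divide by 25.000000 → v1 = (1.000000, 0.840000)
Av1 = (-0.800000, 8.040000); divide by 8.040000 → v2 = (-0.099502, 1.000000)
Requested entry of v2: -20/201 = -0.09950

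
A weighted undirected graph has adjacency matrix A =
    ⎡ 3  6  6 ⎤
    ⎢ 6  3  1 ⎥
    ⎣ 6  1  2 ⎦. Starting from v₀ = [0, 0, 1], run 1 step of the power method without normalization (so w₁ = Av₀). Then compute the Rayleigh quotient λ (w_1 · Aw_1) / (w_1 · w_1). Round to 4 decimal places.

8.2683

w1 = Av₀ = (6, 1, 2)
Aw1 = (36, 41, 41)
w1·Aw1 = 6·36 + 1·41 + 2·41 = 339; w1·w1 = 6·6 + 1·1 + 2·2 = 41
λ ≈ 339/41 = 8.2683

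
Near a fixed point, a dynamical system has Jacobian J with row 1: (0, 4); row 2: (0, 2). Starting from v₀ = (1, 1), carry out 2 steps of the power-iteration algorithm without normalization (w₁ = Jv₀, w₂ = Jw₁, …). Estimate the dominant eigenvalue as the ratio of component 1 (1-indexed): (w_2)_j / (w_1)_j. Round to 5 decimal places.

2.00000

w1 = Jv₀ = (4, 2)
w2 = Jw1 = (8, 4)
Ratio at component: 8 / 4 = 2.00000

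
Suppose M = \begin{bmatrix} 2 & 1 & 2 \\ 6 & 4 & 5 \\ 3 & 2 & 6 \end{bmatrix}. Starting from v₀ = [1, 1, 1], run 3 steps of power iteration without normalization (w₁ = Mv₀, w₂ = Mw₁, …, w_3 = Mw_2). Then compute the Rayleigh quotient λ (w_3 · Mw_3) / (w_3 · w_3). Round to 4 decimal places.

9.8310

w1 = Mv₀ = (2·1 + 1·1 + 2·1; 6·1 + 4·1 + 5·1; 3·1 + 2·1 + 6·1) = (5, 15, 11)
w2 = Mw1 = (2·5 + 1·15 + 2·11; 6·5 + 4·15 + 5·11; 3·5 + 2·15 + 6·11) = (47, 145, 111)
w3 = Mw2 = (461, 1417, 1097)
Mw3 = (4533, 13919, 10799)
w3·Mw3 = 461·4533 + 1417·13919 + 1097·10799 = 33659439; w3·w3 = 461·461 + 1417·1417 + 1097·1097 = 3423819
λ ≈ 33659439/3423819 = 9.8310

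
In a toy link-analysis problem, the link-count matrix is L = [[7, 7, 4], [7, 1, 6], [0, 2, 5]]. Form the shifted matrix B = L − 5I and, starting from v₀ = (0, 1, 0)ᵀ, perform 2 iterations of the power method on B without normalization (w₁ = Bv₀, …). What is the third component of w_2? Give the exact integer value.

B = L − 5I has rows (2, 7, 4); (7, -4, 6); (0, 2, 0)
w1 = Bv₀ = (2·0 + 7·1 + 4·0; 7·0 + (-4)·1 + 6·0; 0·0 + 2·1 + 0·0) = (7, -4, 2)
w2 = Bw1 = (2·7 + 7·(-4) + 4·2; 7·7 + (-4)·(-4) + 6·2; 0·7 + 2·(-4) + 0·2) = (-6, 77, -8)
Requested component of w2: -8

-8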